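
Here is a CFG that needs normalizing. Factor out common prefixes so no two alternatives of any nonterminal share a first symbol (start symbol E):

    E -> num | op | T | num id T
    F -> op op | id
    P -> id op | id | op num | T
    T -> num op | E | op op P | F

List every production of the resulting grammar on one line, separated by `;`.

E -> op | T | num E'; F -> op op | id; P -> op num | T | id P'; T -> num op | E | op op P | F; E' -> epsilon | id T; P' -> op | epsilon

E has alternatives sharing prefix 'num': factor to E → num E' with E' → ε | id T.
P has alternatives sharing prefix 'id': factor to P → id P' with P' → op | ε.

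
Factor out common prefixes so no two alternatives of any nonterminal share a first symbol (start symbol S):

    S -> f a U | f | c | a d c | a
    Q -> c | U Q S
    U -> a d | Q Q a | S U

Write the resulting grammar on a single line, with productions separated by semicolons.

S -> c | f S' | a S''; Q -> c | U Q S; U -> a d | Q Q a | S U; S' -> a U | ε; S'' -> d c | ε

S has alternatives sharing prefix 'f': factor to S → f S' with S' → a U | ε.
S has alternatives sharing prefix 'a': factor to S → a S'' with S'' → d c | ε.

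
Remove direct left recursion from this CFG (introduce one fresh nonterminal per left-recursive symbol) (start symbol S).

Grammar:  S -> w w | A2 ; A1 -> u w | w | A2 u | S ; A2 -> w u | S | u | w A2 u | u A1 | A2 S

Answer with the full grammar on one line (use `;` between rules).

Directly left-recursive nonterminal: A2.
For A2: α = {S}, β = {w u, S, u, w A2 u, u A1}. Rewrite as A2 → β A2' and A2' → α A2' | ε.

S -> w w | A2; A1 -> u w | w | A2 u | S; A2 -> w u A2' | S A2' | u A2' | w A2 u A2' | u A1 A2'; A2' -> S A2' | ε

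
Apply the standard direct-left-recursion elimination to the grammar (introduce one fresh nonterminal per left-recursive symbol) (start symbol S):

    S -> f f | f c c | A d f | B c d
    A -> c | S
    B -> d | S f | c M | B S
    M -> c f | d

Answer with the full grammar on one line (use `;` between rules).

B is directly left-recursive.
For B: α = {S}, β = {d, S f, c M}. Rewrite as B → β B' and B' → α B' | ε.

S -> f f | f c c | A d f | B c d; A -> c | S; B -> d B' | S f B' | c M B'; M -> c f | d; B' -> S B' | epsilon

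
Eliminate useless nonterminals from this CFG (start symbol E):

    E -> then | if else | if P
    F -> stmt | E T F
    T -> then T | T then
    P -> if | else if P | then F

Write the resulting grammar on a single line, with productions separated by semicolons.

E -> then | if else | if P; F -> stmt; P -> if | else if P | then F

Generating nonterminals: {E, F, P}.
Reachable from E after that: {E, F, P}.
Removed useless symbols: {T} and every production mentioning them.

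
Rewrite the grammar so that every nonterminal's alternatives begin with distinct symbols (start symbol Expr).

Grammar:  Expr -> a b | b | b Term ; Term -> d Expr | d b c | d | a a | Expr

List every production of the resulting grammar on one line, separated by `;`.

Expr has alternatives sharing prefix 'b': factor to Expr → b Expr1 with Expr1 → ε | Term.
Term has alternatives sharing prefix 'd': factor to Term → d Term1 with Term1 → Expr | b c | ε.

Expr -> a b | b Expr1; Term -> a a | Expr | d Term1; Expr1 -> epsilon | Term; Term1 -> Expr | b c | epsilon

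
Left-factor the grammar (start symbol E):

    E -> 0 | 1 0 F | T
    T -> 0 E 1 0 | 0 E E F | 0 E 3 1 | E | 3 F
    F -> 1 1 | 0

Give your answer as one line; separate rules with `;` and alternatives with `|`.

E -> 0 | 1 0 F | T; T -> E | 3 F | 0 E T'; F -> 1 1 | 0; T' -> 1 0 | E F | 3 1

T has alternatives sharing prefix '0 E': factor to T → 0 E T' with T' → 1 0 | E F | 3 1.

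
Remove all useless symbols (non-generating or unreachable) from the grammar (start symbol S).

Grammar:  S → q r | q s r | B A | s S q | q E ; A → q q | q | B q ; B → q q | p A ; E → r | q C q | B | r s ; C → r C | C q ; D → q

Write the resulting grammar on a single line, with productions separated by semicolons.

Generating nonterminals: {A, B, D, E, S}.
Reachable from S after that: {A, B, E, S}.
Removed useless symbols: {C, D} and every production mentioning them.

S → q r | q s r | B A | s S q | q E; A → q q | q | B q; B → q q | p A; E → r | B | r s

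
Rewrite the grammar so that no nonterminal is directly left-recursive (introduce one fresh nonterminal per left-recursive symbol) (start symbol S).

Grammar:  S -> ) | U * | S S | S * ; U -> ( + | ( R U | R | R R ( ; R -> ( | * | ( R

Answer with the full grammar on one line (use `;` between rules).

Directly left-recursive nonterminal: S.
For S: α = {S, *}, β = {), U *}. Rewrite as S → β S' and S' → α S' | ε.

S -> ) S' | U * S'; U -> ( + | ( R U | R | R R (; R -> ( | * | ( R; S' -> S S' | * S' | ε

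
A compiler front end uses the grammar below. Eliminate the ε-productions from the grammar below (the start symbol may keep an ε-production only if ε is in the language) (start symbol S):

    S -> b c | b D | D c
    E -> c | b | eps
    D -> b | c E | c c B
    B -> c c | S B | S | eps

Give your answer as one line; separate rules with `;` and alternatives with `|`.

S -> b c | b D | D c; E -> c | b; D -> b | c E | c | c c B | c c; B -> c c | S B | S

Nullable set = {B, E}.
ε ∉ L(G), so no ε-production is kept.
Add the nullable-subset variants: D → c E gives c E | c. D → c c B gives c c B | c c. B → S B gives S B | S.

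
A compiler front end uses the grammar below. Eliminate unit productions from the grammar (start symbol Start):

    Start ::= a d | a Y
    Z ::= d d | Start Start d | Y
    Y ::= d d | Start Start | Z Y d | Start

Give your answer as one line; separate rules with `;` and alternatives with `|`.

Unit pairs: Y ⇒* {Start}; Z ⇒* {Start, Y}.
For every A with A ⇒* B via unit rules, add B's non-unit alternatives to A; then delete every rule of the form X → Y.

Start ::= a d | a Y; Z ::= d d | Start Start d | a d | a Y | Start Start | Z Y d; Y ::= a d | a Y | d d | Start Start | Z Y d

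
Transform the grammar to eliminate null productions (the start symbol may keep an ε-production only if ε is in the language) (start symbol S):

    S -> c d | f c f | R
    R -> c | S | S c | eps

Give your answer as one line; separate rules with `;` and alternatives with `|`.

Nullable nonterminals: {R, S}.
ε ∈ L(G) since S is nullable, so keep S → ε.

S -> c d | f c f | R | ε; R -> c | S | S c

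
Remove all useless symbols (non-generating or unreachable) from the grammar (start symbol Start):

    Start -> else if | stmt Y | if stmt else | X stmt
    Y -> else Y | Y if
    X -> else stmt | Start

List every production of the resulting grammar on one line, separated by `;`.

Start -> else if | if stmt else | X stmt; X -> else stmt | Start

Generating nonterminals: {Start, X}.
Reachable from Start after that: {Start, X}.
Removed useless symbols: {Y} and every production mentioning them.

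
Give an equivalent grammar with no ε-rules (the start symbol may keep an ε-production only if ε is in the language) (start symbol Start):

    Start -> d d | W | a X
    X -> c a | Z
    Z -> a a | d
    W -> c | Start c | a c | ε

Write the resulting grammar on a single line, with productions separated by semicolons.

Start -> d d | W | a X | ε; X -> c a | Z; Z -> a a | d; W -> c | Start c | a c

The nullable symbols are {Start, W}.
ε ∈ L(G) since Start is nullable, so keep Start → ε.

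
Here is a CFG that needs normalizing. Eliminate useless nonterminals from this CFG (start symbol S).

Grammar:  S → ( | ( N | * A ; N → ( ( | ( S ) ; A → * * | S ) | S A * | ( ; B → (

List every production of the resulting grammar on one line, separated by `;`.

S → ( | ( N | * A; N → ( ( | ( S ); A → * * | S ) | S A * | (

Generating nonterminals: {A, B, N, S}.
Reachable from S after that: {A, N, S}.
Removed useless symbols: {B} and every production mentioning them.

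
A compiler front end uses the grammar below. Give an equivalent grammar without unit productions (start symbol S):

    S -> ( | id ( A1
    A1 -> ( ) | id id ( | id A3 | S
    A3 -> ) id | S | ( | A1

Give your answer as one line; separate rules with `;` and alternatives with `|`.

S -> ( | id ( A1; A1 -> ( ) | id id ( | id A3 | ( | id ( A1; A3 -> ( ) | id id ( | id A3 | ( | id ( A1 | ) id

Unit pairs: A1 ⇒* {S}; A3 ⇒* {A1, S}.
For every A with A ⇒* B via unit rules, add B's non-unit alternatives to A; then delete every rule of the form X → Y.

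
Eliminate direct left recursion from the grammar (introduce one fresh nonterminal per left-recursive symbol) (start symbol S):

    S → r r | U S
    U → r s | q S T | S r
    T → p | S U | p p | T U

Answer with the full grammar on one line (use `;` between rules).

S → r r | U S; U → r s | q S T | S r; T → p T' | S U T' | p p T'; T' → U T' | ε

Left recursion appears on T.
For T: α = {U}, β = {p, S U, p p}. Rewrite as T → β T' and T' → α T' | ε.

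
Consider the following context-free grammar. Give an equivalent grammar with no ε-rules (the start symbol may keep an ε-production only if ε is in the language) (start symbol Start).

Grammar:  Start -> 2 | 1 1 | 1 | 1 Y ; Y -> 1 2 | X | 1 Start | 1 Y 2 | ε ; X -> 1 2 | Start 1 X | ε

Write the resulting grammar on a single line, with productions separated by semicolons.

Start -> 2 | 1 1 | 1 | 1 Y; Y -> 1 2 | X | 1 Start | 1 Y 2; X -> 1 2 | Start 1 X | Start 1

The nullable symbols are {X, Y}.
ε ∉ L(G), so no ε-production is kept.
For each production, add variants omitting each subset of nullable occurrences: X → Start 1 X gives Start 1 X | Start 1.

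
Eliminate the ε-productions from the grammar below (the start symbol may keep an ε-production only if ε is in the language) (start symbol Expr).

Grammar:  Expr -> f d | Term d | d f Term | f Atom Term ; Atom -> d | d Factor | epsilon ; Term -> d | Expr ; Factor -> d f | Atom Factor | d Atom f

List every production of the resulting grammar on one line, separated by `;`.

The nullable symbols are {Atom}.
ε ∉ L(G), so no ε-production is kept.
Add the nullable-subset variants: Expr → f Atom Term gives f Atom Term | f Term.

Expr -> f d | Term d | d f Term | f Atom Term | f Term; Atom -> d | d Factor; Term -> d | Expr; Factor -> d f | Atom Factor | d Atom f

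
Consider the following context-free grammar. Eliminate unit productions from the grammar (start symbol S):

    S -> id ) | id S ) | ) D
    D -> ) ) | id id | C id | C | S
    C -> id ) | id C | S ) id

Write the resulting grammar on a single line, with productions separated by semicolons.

Unit pairs: D ⇒* {C, S}.
For each unit pair (A, B), copy every non-unit production of B to A, then drop all unit productions.

S -> id ) | id S ) | ) D; D -> id ) | id S ) | ) D | id C | S ) id | ) ) | id id | C id; C -> id ) | id C | S ) id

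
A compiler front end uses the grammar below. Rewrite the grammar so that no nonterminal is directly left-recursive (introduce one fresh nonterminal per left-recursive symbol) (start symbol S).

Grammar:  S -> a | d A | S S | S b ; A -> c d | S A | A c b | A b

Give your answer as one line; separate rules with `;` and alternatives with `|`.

S -> a S' | d A S'; A -> c d A' | S A A'; S' -> S S' | b S' | ε; A' -> c b A' | b A' | ε

S, A are directly left-recursive.
For S: α = {S, b}, β = {a, d A}. Rewrite as S → β S' and S' → α S' | ε.
For A: α = {c b, b}, β = {c d, S A}. Rewrite as A → β A' and A' → α A' | ε.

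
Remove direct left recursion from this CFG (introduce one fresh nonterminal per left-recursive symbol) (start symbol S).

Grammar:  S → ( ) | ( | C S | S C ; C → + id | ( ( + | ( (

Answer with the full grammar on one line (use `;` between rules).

Directly left-recursive nonterminal: S.
For S: α = {C}, β = {( ), (, C S}. Rewrite as S → β S' and S' → α S' | ε.

S → ( ) S' | ( S' | C S S'; C → + id | ( ( + | ( (; S' → C S' | ε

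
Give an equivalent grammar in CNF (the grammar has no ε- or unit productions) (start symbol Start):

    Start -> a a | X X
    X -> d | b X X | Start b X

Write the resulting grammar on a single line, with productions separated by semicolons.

Start -> X1 X1 | X X; X -> d | X2 Y1 | Start Y2; X1 -> a; X2 -> b; Y1 -> X X; Y2 -> X2 X

Introduce a nonterminal for each terminal appearing in a rule of length ≥ 2: X1 → a, X2 → b.
Binarize each right-hand side of length ≥ 3 by chaining fresh nonterminals (Y1, Y2, …): affected rules were X → X2 X X; X → Start X2 X.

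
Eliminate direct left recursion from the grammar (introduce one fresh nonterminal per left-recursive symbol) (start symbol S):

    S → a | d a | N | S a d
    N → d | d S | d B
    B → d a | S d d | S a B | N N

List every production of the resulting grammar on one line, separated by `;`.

S → a S' | d a S' | N S'; N → d | d S | d B; B → d a | S d d | S a B | N N; S' → a d S' | eps

Directly left-recursive nonterminal: S.
For S: α = {a d}, β = {a, d a, N}. Rewrite as S → β S' and S' → α S' | ε.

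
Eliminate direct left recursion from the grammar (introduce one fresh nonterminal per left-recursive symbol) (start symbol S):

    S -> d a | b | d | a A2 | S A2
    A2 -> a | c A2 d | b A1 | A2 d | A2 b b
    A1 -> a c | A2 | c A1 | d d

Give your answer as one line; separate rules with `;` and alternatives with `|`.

Left recursion appears on S, A2.
For S: α = {A2}, β = {d a, b, d, a A2}. Rewrite as S → β S' and S' → α S' | ε.
For A2: α = {d, b b}, β = {a, c A2 d, b A1}. Rewrite as A2 → β A2' and A2' → α A2' | ε.

S -> d a S' | b S' | d S' | a A2 S'; A2 -> a A2' | c A2 d A2' | b A1 A2'; A1 -> a c | A2 | c A1 | d d; S' -> A2 S' | epsilon; A2' -> d A2' | b b A2' | epsilon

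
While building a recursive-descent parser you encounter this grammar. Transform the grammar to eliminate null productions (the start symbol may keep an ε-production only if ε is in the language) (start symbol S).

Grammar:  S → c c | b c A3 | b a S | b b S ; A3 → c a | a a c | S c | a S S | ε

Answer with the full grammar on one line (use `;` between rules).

Nullable nonterminals: {A3}.
ε ∉ L(G), so no ε-production is kept.
Add the nullable-subset variants: S → b c A3 gives b c A3 | b c.

S → c c | b c A3 | b c | b a S | b b S; A3 → c a | a a c | S c | a S S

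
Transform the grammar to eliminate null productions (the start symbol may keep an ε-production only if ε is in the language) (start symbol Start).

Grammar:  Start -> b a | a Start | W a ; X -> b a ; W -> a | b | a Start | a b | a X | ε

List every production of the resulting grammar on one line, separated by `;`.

The nullable symbols are {W}.
ε ∉ L(G), so no ε-production is kept.
For each production, add variants omitting each subset of nullable occurrences: Start → W a gives W a | a.

Start -> b a | a Start | W a | a; X -> b a; W -> a | b | a Start | a b | a X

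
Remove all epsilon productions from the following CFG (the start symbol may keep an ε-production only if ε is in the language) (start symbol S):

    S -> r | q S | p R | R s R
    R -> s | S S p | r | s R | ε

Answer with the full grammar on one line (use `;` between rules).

Nullable nonterminals: {R}.
ε ∉ L(G), so no ε-production is kept.
Add the nullable-subset variants: S → p R gives p R | p. S → R s R gives R s R | R s | s R | s.

S -> r | q S | p R | p | R s R | R s | s R | s; R -> s | S S p | r | s R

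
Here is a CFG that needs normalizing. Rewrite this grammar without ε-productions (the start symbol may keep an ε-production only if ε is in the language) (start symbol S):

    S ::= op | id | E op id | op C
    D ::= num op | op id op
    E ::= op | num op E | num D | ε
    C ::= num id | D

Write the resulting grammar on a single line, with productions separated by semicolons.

Nullable nonterminals: {E}.
ε ∉ L(G), so no ε-production is kept.
For each production, add variants omitting each subset of nullable occurrences: S → E op id gives E op id | op id. E → num op E gives num op E | num op.

S ::= op | id | E op id | op id | op C; D ::= num op | op id op; E ::= op | num op E | num op | num D; C ::= num id | D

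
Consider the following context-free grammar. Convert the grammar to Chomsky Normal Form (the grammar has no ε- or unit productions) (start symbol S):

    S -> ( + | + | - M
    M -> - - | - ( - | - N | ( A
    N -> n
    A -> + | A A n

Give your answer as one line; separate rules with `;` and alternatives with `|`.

S -> X1 X2 | + | X3 M; M -> X3 X3 | X3 Y1 | X3 N | X1 A; N -> n; A -> + | A Y2; X1 -> (; X2 -> +; X3 -> -; X4 -> n; Y1 -> X1 X3; Y2 -> A X4

Introduce a nonterminal for each terminal appearing in a rule of length ≥ 2: X1 → (, X2 → +, X3 → -, X4 → n.
Binarize each right-hand side of length ≥ 3 by chaining fresh nonterminals (Y1, Y2, …): affected rules were M → X3 X1 X3; A → A A X4.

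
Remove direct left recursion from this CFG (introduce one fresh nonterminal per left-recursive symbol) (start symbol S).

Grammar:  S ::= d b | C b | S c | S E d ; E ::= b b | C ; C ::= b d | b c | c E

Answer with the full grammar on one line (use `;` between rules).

S ::= d b S' | C b S'; E ::= b b | C; C ::= b d | b c | c E; S' ::= c S' | E d S' | eps

S is directly left-recursive.
For S: α = {c, E d}, β = {d b, C b}. Rewrite as S → β S' and S' → α S' | ε.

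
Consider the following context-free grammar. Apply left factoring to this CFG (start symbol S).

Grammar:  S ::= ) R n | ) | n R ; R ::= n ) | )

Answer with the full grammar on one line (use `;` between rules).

S ::= n R | ) S'; R ::= n ) | ); S' ::= R n | ε

S has alternatives sharing prefix ')': factor to S → ) S' with S' → R n | ε.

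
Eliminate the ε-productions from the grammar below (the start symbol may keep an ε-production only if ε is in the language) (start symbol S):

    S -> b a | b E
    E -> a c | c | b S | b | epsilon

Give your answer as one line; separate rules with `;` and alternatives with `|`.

Nullable set = {E}.
ε ∉ L(G), so no ε-production is kept.
For each production, add variants omitting each subset of nullable occurrences: S → b E gives b E | b.

S -> b a | b E | b; E -> a c | c | b S | b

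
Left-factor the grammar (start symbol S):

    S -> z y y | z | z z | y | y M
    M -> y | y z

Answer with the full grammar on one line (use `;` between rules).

S has alternatives sharing prefix 'z': factor to S → z S' with S' → y y | ε | z.
S has alternatives sharing prefix 'y': factor to S → y S'' with S'' → ε | M.
M has alternatives sharing prefix 'y': factor to M → y M' with M' → ε | z.

S -> z S' | y S''; M -> y M'; S' -> y y | ε | z; S'' -> ε | M; M' -> ε | z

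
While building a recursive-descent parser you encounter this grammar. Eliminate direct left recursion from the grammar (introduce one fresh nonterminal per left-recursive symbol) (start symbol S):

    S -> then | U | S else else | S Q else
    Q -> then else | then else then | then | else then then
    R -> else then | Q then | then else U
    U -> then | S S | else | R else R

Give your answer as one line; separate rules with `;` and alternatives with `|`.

S -> then S' | U S'; Q -> then else | then else then | then | else then then; R -> else then | Q then | then else U; U -> then | S S | else | R else R; S' -> else else S' | Q else S' | ε

Directly left-recursive nonterminal: S.
For S: α = {else else, Q else}, β = {then, U}. Rewrite as S → β S' and S' → α S' | ε.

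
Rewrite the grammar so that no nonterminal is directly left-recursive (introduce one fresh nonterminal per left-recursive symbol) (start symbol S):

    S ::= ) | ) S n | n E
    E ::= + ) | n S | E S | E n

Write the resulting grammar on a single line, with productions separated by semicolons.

S ::= ) | ) S n | n E; E ::= + ) E' | n S E'; E' ::= S E' | n E' | ε

E is directly left-recursive.
For E: α = {S, n}, β = {+ ), n S}. Rewrite as E → β E' and E' → α E' | ε.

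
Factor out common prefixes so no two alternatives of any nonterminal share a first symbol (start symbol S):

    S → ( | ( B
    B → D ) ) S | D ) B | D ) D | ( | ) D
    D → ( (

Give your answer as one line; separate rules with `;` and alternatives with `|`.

S has alternatives sharing prefix '(': factor to S → ( S' with S' → ε | B.
B has alternatives sharing prefix 'D )': factor to B → D ) B' with B' → ) S | B | D.

S → ( S'; B → ( | ) D | D ) B'; D → ( (; S' → ε | B; B' → ) S | B | D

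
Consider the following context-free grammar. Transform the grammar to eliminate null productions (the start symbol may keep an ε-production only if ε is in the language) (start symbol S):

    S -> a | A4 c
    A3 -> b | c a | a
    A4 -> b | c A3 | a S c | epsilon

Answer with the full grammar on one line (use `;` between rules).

The nullable symbols are {A4}.
ε ∉ L(G), so no ε-production is kept.
For each production, add variants omitting each subset of nullable occurrences: S → A4 c gives A4 c | c.

S -> a | A4 c | c; A3 -> b | c a | a; A4 -> b | c A3 | a S c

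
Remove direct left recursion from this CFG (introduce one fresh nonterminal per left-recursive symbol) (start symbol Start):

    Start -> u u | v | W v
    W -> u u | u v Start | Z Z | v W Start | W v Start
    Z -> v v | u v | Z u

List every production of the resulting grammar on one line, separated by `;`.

W, Z are directly left-recursive.
For W: α = {v Start}, β = {u u, u v Start, Z Z, v W Start}. Rewrite as W → β W1 and W1 → α W1 | ε.
For Z: α = {u}, β = {v v, u v}. Rewrite as Z → β Z1 and Z1 → α Z1 | ε.

Start -> u u | v | W v; W -> u u W1 | u v Start W1 | Z Z W1 | v W Start W1; Z -> v v Z1 | u v Z1; W1 -> v Start W1 | ε; Z1 -> u Z1 | ε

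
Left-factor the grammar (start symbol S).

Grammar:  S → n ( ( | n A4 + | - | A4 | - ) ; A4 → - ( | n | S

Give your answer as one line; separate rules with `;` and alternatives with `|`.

S → A4 | n S' | - S''; A4 → - ( | n | S; S' → ( ( | A4 +; S'' → ε | )

S has alternatives sharing prefix 'n': factor to S → n S' with S' → ( ( | A4 +.
S has alternatives sharing prefix '-': factor to S → - S'' with S'' → ε | ).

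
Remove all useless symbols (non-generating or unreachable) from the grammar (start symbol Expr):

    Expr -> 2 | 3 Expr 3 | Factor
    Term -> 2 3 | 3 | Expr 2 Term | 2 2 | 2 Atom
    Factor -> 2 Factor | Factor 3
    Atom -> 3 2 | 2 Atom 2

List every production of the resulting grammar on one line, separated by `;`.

Generating nonterminals: {Atom, Expr, Term}.
Reachable from Expr after that: {Expr}.
Removed useless symbols: {Atom, Factor, Term} and every production mentioning them.

Expr -> 2 | 3 Expr 3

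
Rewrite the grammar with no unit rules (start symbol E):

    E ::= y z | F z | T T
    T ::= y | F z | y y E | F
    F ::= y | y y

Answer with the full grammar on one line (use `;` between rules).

E ::= y z | F z | T T; T ::= y | y y | F z | y y E; F ::= y | y y

Unit pairs: T ⇒* {F}.
For each unit pair (A, B), copy every non-unit production of B to A, then drop all unit productions.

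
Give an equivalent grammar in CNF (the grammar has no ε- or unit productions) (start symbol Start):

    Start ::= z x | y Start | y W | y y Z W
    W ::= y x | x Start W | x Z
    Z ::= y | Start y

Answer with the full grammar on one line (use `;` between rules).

Introduce a nonterminal for each terminal appearing in a rule of length ≥ 2: X1 → z, X2 → x, X3 → y.
Binarize each right-hand side of length ≥ 3 by chaining fresh nonterminals (Y1, Y2, …): affected rules were Start → X3 X3 Z W; W → X2 Start W.

Start ::= X1 X2 | X3 Start | X3 W | X3 Y1; W ::= X3 X2 | X2 Y3 | X2 Z; Z ::= y | Start X3; X1 ::= z; X2 ::= x; X3 ::= y; Y1 ::= X3 Y2; Y2 ::= Z W; Y3 ::= Start W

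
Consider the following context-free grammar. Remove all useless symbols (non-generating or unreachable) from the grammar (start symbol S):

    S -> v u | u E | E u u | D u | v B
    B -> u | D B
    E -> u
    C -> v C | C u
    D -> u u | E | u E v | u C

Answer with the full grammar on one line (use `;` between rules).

S -> v u | u E | E u u | D u | v B; B -> u | D B; E -> u; D -> u u | E | u E v

Generating nonterminals: {B, D, E, S}.
Reachable from S after that: {B, D, E, S}.
Removed useless symbols: {C} and every production mentioning them.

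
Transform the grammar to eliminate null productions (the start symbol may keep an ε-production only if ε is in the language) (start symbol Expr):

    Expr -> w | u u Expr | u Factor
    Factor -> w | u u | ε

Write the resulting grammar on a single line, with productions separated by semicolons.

Expr -> w | u u Expr | u Factor | u; Factor -> w | u u

The nullable symbols are {Factor}.
ε ∉ L(G), so no ε-production is kept.
For each production, add variants omitting each subset of nullable occurrences: Expr → u Factor gives u Factor | u.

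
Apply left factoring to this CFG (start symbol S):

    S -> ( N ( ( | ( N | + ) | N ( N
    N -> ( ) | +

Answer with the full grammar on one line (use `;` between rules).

S -> + ) | N ( N | ( N S'; N -> ( ) | +; S' -> ( ( | ε

S has alternatives sharing prefix '( N': factor to S → ( N S' with S' → ( ( | ε.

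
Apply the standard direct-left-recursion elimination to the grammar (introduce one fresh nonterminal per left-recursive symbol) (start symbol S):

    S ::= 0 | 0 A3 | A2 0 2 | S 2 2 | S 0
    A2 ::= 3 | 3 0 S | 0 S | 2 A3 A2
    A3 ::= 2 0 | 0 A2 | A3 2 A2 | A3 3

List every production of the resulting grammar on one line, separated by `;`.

Left recursion appears on S, A3.
For S: α = {2 2, 0}, β = {0, 0 A3, A2 0 2}. Rewrite as S → β S' and S' → α S' | ε.
For A3: α = {2 A2, 3}, β = {2 0, 0 A2}. Rewrite as A3 → β A3' and A3' → α A3' | ε.

S ::= 0 S' | 0 A3 S' | A2 0 2 S'; A2 ::= 3 | 3 0 S | 0 S | 2 A3 A2; A3 ::= 2 0 A3' | 0 A2 A3'; S' ::= 2 2 S' | 0 S' | epsilon; A3' ::= 2 A2 A3' | 3 A3' | epsilon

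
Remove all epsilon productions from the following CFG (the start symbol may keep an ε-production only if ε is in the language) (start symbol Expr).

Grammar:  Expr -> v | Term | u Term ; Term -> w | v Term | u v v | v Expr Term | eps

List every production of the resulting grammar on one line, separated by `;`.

Expr -> v | Term | u Term | u | eps; Term -> w | v Term | v | u v v | v Expr Term | v Expr

Nullable set = {Expr, Term}.
ε ∈ L(G) since Expr is nullable, so keep Expr → ε.
For each production, add variants omitting each subset of nullable occurrences: Expr → u Term gives u Term | u. Term → v Term gives v Term | v. Term → v Expr Term gives v Expr Term | v Expr.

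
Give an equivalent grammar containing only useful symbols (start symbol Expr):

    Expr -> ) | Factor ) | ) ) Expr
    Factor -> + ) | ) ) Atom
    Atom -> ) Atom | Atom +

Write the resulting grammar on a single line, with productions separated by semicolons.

Generating nonterminals: {Expr, Factor}.
Reachable from Expr after that: {Expr, Factor}.
Removed useless symbols: {Atom} and every production mentioning them.

Expr -> ) | Factor ) | ) ) Expr; Factor -> + )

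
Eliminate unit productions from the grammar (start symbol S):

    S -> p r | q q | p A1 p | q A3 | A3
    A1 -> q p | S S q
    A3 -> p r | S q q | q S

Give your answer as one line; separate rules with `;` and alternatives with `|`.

S -> p r | q q | p A1 p | q A3 | S q q | q S; A1 -> q p | S S q; A3 -> p r | S q q | q S

Unit pairs: S ⇒* {A3}.
Replace each nonterminal's rules with the union of the non-unit rules of every nonterminal it unit-derives.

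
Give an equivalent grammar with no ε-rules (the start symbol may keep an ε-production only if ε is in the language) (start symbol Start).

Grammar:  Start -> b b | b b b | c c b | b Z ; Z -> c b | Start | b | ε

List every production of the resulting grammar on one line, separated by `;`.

Start -> b b | b b b | c c b | b Z | b; Z -> c b | Start | b

Nullable set = {Z}.
ε ∉ L(G), so no ε-production is kept.
For each production, add variants omitting each subset of nullable occurrences: Start → b Z gives b Z | b.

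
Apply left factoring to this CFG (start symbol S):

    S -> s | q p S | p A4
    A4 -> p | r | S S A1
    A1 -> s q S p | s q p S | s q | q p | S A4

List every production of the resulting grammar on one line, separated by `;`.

A1 has alternatives sharing prefix 's q': factor to A1 → s q A1' with A1' → S p | p S | ε.

S -> s | q p S | p A4; A4 -> p | r | S S A1; A1 -> q p | S A4 | s q A1'; A1' -> S p | p S | ε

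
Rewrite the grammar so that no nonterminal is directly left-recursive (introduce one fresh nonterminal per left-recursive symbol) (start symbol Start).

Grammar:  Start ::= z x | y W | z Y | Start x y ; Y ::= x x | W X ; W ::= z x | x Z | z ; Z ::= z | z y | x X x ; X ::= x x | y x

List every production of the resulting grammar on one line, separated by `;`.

Left recursion appears on Start.
For Start: α = {x y}, β = {z x, y W, z Y}. Rewrite as Start → β Start1 and Start1 → α Start1 | ε.

Start ::= z x Start1 | y W Start1 | z Y Start1; Y ::= x x | W X; W ::= z x | x Z | z; Z ::= z | z y | x X x; X ::= x x | y x; Start1 ::= x y Start1 | ε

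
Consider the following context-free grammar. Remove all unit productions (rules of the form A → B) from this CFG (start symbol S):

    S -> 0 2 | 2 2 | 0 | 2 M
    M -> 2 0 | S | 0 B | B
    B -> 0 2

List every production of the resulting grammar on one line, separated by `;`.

S -> 0 2 | 2 2 | 0 | 2 M; M -> 0 2 | 2 2 | 0 | 2 M | 2 0 | 0 B; B -> 0 2

Unit pairs: M ⇒* {B, S}.
Replace each nonterminal's rules with the union of the non-unit rules of every nonterminal it unit-derives.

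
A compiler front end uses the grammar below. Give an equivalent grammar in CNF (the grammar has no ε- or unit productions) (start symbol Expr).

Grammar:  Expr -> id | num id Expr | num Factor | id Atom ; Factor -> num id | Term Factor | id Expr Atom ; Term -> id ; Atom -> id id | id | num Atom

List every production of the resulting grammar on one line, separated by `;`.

Expr -> id | X1 Y1 | X1 Factor | X2 Atom; Factor -> X1 X2 | Term Factor | X2 Y2; Term -> id; Atom -> X2 X2 | id | X1 Atom; X1 -> num; X2 -> id; Y1 -> X2 Expr; Y2 -> Expr Atom

Introduce a nonterminal for each terminal appearing in a rule of length ≥ 2: X1 → num, X2 → id.
Binarize each right-hand side of length ≥ 3 by chaining fresh nonterminals (Y1, Y2, …): affected rules were Expr → X1 X2 Expr; Factor → X2 Expr Atom.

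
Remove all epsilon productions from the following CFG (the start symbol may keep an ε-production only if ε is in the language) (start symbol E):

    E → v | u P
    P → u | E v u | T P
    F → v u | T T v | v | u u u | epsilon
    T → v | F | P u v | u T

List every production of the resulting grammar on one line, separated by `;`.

E → v | u P; P → u | E v u | T P; F → v u | T T v | T v | v | u u u; T → v | F | P u v | u T | u

The nullable symbols are {F, T}.
ε ∉ L(G), so no ε-production is kept.
Add the nullable-subset variants: F → T T v gives T T v | T v | v. T → u T gives u T | u.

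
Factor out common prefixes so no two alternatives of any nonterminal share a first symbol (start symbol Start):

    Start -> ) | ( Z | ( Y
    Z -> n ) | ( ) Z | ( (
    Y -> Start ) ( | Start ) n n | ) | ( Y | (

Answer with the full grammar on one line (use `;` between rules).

Start -> ) | ( Start1; Z -> n ) | ( Z1; Y -> ) | Start ) Y1 | ( Y2; Start1 -> Z | Y; Z1 -> ) Z | (; Y1 -> ( | n n; Y2 -> Y | ε

Start has alternatives sharing prefix '(': factor to Start → ( Start1 with Start1 → Z | Y.
Z has alternatives sharing prefix '(': factor to Z → ( Z1 with Z1 → ) Z | (.
Y has alternatives sharing prefix 'Start )': factor to Y → Start ) Y1 with Y1 → ( | n n.
Y has alternatives sharing prefix '(': factor to Y → ( Y2 with Y2 → Y | ε.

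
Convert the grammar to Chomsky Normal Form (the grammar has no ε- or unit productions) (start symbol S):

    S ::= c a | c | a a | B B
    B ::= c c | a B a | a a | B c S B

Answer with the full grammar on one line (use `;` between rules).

S ::= X1 X2 | c | X2 X2 | B B; B ::= X1 X1 | X2 Y1 | X2 X2 | B Y2; X1 ::= c; X2 ::= a; Y1 ::= B X2; Y2 ::= X1 Y3; Y3 ::= S B

Introduce a nonterminal for each terminal appearing in a rule of length ≥ 2: X1 → c, X2 → a.
Binarize each right-hand side of length ≥ 3 by chaining fresh nonterminals (Y1, Y2, …): affected rules were B → X2 B X2; B → B X1 S B.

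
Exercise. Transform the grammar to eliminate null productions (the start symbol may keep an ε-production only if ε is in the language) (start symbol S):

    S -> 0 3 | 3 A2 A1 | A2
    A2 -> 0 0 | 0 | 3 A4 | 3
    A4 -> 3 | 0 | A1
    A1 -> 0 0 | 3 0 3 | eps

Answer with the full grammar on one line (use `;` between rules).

S -> 0 3 | 3 A2 A1 | 3 A2 | A2; A2 -> 0 0 | 0 | 3 A4 | 3; A4 -> 3 | 0 | A1; A1 -> 0 0 | 3 0 3

Nullable set = {A1, A4}.
ε ∉ L(G), so no ε-production is kept.
For each production, add variants omitting each subset of nullable occurrences: S → 3 A2 A1 gives 3 A2 A1 | 3 A2. A2 → 3 A4 gives 3 A4 | 3.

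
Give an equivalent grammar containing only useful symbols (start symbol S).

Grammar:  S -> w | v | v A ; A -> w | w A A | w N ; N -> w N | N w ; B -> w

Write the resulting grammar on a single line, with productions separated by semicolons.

Generating nonterminals: {A, B, S}.
Reachable from S after that: {A, S}.
Removed useless symbols: {B, N} and every production mentioning them.

S -> w | v | v A; A -> w | w A A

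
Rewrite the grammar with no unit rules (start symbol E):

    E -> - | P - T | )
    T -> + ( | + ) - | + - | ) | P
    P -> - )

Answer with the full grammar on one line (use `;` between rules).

E -> - | P - T | ); T -> - ) | + ( | + ) - | + - | ); P -> - )

Unit pairs: T ⇒* {P}.
For every A with A ⇒* B via unit rules, add B's non-unit alternatives to A; then delete every rule of the form X → Y.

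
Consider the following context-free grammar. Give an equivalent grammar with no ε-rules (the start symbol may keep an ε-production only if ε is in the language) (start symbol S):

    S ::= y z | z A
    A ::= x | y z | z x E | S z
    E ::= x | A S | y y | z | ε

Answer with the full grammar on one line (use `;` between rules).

S ::= y z | z A; A ::= x | y z | z x E | z x | S z; E ::= x | A S | y y | z

Nullable set = {E}.
ε ∉ L(G), so no ε-production is kept.
Expand every rule over subsets of its nullable positions: A → z x E gives z x E | z x.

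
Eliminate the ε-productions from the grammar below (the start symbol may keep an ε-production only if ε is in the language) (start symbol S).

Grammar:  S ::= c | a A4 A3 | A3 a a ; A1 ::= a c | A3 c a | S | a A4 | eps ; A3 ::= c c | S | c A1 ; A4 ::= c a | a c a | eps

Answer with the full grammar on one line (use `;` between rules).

S ::= c | a A4 A3 | a A3 | A3 a a; A1 ::= a c | A3 c a | S | a A4 | a; A3 ::= c c | S | c A1 | c; A4 ::= c a | a c a

Nullable nonterminals: {A1, A4}.
ε ∉ L(G), so no ε-production is kept.
For each production, add variants omitting each subset of nullable occurrences: S → a A4 A3 gives a A4 A3 | a A3. A1 → a A4 gives a A4 | a. A3 → c A1 gives c A1 | c.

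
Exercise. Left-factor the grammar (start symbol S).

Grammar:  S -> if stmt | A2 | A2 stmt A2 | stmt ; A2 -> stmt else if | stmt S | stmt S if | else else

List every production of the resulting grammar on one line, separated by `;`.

S has alternatives sharing prefix 'A2': factor to S → A2 S' with S' → ε | stmt A2.
A2 has alternatives sharing prefix 'stmt': factor to A2 → stmt A2' with A2' → else if | S | S if.
A2' has alternatives sharing prefix 'S': factor to A2' → S A2'' with A2'' → ε | if.

S -> if stmt | stmt | A2 S'; A2 -> else else | stmt A2'; S' -> ε | stmt A2; A2' -> else if | S A2''; A2'' -> ε | if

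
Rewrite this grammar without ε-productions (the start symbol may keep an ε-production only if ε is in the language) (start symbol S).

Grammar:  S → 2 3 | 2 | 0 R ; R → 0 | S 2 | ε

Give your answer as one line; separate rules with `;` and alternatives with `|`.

S → 2 3 | 2 | 0 R | 0; R → 0 | S 2

Nullable set = {R}.
ε ∉ L(G), so no ε-production is kept.
Expand every rule over subsets of its nullable positions: S → 0 R gives 0 R | 0.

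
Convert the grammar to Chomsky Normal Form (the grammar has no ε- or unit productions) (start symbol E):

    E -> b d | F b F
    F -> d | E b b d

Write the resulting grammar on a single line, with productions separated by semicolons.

E -> X1 X2 | F Y1; F -> d | E Y2; X1 -> b; X2 -> d; Y1 -> X1 F; Y2 -> X1 Y3; Y3 -> X1 X2

Introduce a nonterminal for each terminal appearing in a rule of length ≥ 2: X1 → b, X2 → d.
Binarize each right-hand side of length ≥ 3 by chaining fresh nonterminals (Y1, Y2, …): affected rules were E → F X1 F; F → E X1 X1 X2.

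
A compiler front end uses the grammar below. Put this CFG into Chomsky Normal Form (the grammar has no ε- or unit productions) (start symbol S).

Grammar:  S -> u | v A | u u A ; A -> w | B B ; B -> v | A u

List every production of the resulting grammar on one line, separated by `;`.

Introduce a nonterminal for each terminal appearing in a rule of length ≥ 2: X1 → v, X2 → u.
Binarize each right-hand side of length ≥ 3 by chaining fresh nonterminals (Y1, Y2, …): affected rules were S → X2 X2 A.

S -> u | X1 A | X2 Y1; A -> w | B B; B -> v | A X2; X1 -> v; X2 -> u; Y1 -> X2 A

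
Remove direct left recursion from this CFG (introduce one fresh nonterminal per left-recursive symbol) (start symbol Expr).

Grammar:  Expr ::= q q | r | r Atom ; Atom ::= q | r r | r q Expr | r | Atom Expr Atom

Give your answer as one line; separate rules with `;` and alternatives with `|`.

Left recursion appears on Atom.
For Atom: α = {Expr Atom}, β = {q, r r, r q Expr, r}. Rewrite as Atom → β Atom1 and Atom1 → α Atom1 | ε.

Expr ::= q q | r | r Atom; Atom ::= q Atom1 | r r Atom1 | r q Expr Atom1 | r Atom1; Atom1 ::= Expr Atom Atom1 | ε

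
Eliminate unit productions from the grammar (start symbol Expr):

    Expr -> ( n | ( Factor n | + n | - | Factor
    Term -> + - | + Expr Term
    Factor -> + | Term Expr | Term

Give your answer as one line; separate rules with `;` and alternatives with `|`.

Unit pairs: Expr ⇒* {Factor, Term}; Factor ⇒* {Term}.
For each unit pair (A, B), copy every non-unit production of B to A, then drop all unit productions.

Expr -> + - | + Expr Term | + | Term Expr | ( n | ( Factor n | + n | -; Term -> + - | + Expr Term; Factor -> + - | + Expr Term | + | Term Expr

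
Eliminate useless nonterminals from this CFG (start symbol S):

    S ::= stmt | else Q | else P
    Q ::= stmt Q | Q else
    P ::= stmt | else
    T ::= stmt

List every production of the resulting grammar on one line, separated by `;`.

Generating nonterminals: {P, S, T}.
Reachable from S after that: {P, S}.
Removed useless symbols: {Q, T} and every production mentioning them.

S ::= stmt | else P; P ::= stmt | else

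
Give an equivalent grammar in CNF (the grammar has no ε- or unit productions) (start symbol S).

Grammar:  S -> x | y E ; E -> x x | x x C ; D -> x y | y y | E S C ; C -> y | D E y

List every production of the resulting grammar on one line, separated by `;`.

Introduce a nonterminal for each terminal appearing in a rule of length ≥ 2: X1 → y, X2 → x.
Binarize each right-hand side of length ≥ 3 by chaining fresh nonterminals (Y1, Y2, …): affected rules were E → X2 X2 C; D → E S C; C → D E X1.

S -> x | X1 E; E -> X2 X2 | X2 Y1; D -> X2 X1 | X1 X1 | E Y2; C -> y | D Y3; X1 -> y; X2 -> x; Y1 -> X2 C; Y2 -> S C; Y3 -> E X1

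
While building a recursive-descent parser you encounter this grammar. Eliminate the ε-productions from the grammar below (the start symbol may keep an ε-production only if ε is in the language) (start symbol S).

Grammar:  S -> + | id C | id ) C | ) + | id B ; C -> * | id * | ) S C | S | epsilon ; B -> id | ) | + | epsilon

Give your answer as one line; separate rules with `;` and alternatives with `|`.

S -> + | id C | id | id ) C | id ) | ) + | id B; C -> * | id * | ) S C | ) S | S; B -> id | ) | +

Nullable set = {B, C}.
ε ∉ L(G), so no ε-production is kept.
Expand every rule over subsets of its nullable positions: S → id C gives id C | id. S → id ) C gives id ) C | id ). C → ) S C gives ) S C | ) S.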